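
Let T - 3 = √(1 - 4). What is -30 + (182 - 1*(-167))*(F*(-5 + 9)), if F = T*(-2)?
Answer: -8406 - 2792*I*√3 ≈ -8406.0 - 4835.9*I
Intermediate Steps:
T = 3 + I*√3 (T = 3 + √(1 - 4) = 3 + √(-3) = 3 + I*√3 ≈ 3.0 + 1.732*I)
F = -6 - 2*I*√3 (F = (3 + I*√3)*(-2) = -6 - 2*I*√3 ≈ -6.0 - 3.4641*I)
-30 + (182 - 1*(-167))*(F*(-5 + 9)) = -30 + (182 - 1*(-167))*((-6 - 2*I*√3)*(-5 + 9)) = -30 + (182 + 167)*((-6 - 2*I*√3)*4) = -30 + 349*(-24 - 8*I*√3) = -30 + (-8376 - 2792*I*√3) = -8406 - 2792*I*√3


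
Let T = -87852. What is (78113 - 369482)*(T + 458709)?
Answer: -108056233233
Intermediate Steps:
(78113 - 369482)*(T + 458709) = (78113 - 369482)*(-87852 + 458709) = -291369*370857 = -108056233233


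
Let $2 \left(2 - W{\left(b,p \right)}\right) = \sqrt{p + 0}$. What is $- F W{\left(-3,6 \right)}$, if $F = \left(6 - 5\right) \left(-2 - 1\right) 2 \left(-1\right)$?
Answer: $-12 + 3 \sqrt{6} \approx -4.6515$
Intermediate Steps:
$W{\left(b,p \right)} = 2 - \frac{\sqrt{p}}{2}$ ($W{\left(b,p \right)} = 2 - \frac{\sqrt{p + 0}}{2} = 2 - \frac{\sqrt{p}}{2}$)
$F = 6$ ($F = 1 \left(-3\right) 2 \left(-1\right) = \left(-3\right) 2 \left(-1\right) = \left(-6\right) \left(-1\right) = 6$)
$- F W{\left(-3,6 \right)} = \left(-1\right) 6 \left(2 - \frac{\sqrt{6}}{2}\right) = - 6 \left(2 - \frac{\sqrt{6}}{2}\right) = -12 + 3 \sqrt{6}$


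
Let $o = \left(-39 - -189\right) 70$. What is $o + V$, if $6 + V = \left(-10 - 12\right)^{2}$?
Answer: $10978$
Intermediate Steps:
$V = 478$ ($V = -6 + \left(-10 - 12\right)^{2} = -6 + \left(-22\right)^{2} = -6 + 484 = 478$)
$o = 10500$ ($o = \left(-39 + 189\right) 70 = 150 \cdot 70 = 10500$)
$o + V = 10500 + 478 = 10978$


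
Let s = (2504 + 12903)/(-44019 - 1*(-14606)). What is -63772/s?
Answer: 1875725836/15407 ≈ 1.2175e+5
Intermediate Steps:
s = -15407/29413 (s = 15407/(-44019 + 14606) = 15407/(-29413) = 15407*(-1/29413) = -15407/29413 ≈ -0.52382)
-63772/s = -63772/(-15407/29413) = -63772*(-29413/15407) = 1875725836/15407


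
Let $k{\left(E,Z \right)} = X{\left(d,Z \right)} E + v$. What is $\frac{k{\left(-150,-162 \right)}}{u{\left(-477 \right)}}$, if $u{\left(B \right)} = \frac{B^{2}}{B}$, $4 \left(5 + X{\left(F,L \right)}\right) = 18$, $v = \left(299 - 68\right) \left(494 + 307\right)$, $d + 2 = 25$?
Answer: $- \frac{61702}{159} \approx -388.06$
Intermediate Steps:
$d = 23$ ($d = -2 + 25 = 23$)
$v = 185031$ ($v = 231 \cdot 801 = 185031$)
$X{\left(F,L \right)} = - \frac{1}{2}$ ($X{\left(F,L \right)} = -5 + \frac{1}{4} \cdot 18 = -5 + \frac{9}{2} = - \frac{1}{2}$)
$k{\left(E,Z \right)} = 185031 - \frac{E}{2}$ ($k{\left(E,Z \right)} = - \frac{E}{2} + 185031 = 185031 - \frac{E}{2}$)
$u{\left(B \right)} = B$
$\frac{k{\left(-150,-162 \right)}}{u{\left(-477 \right)}} = \frac{185031 - -75}{-477} = \left(185031 + 75\right) \left(- \frac{1}{477}\right) = 185106 \left(- \frac{1}{477}\right) = - \frac{61702}{159}$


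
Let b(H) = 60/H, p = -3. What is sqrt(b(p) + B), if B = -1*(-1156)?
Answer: 4*sqrt(71) ≈ 33.705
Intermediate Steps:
B = 1156
sqrt(b(p) + B) = sqrt(60/(-3) + 1156) = sqrt(60*(-1/3) + 1156) = sqrt(-20 + 1156) = sqrt(1136) = 4*sqrt(71)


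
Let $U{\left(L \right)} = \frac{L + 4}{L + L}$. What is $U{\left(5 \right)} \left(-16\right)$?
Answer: $- \frac{72}{5} \approx -14.4$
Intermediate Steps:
$U{\left(L \right)} = \frac{4 + L}{2 L}$
$U{\left(5 \right)} \left(-16\right) = \frac{4 + 5}{2 \cdot 5} \left(-16\right) = \frac{1}{2} \cdot \frac{1}{5} \cdot 9 \left(-16\right) = \frac{9}{10} \left(-16\right) = - \frac{72}{5}$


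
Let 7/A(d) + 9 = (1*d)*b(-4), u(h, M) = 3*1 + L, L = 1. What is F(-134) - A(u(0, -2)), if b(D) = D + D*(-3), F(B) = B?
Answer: -3089/23 ≈ -134.30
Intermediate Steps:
u(h, M) = 4 (u(h, M) = 3*1 + 1 = 3 + 1 = 4)
b(D) = -2*D (b(D) = D - 3*D = -2*D)
A(d) = 7/(-9 + 8*d) (A(d) = 7/(-9 + (1*d)*(-2*(-4))) = 7/(-9 + d*8) = 7/(-9 + 8*d))
F(-134) - A(u(0, -2)) = -134 - 7/(-9 + 8*4) = -134 - 7/(-9 + 32) = -134 - 7/23 = -3089/23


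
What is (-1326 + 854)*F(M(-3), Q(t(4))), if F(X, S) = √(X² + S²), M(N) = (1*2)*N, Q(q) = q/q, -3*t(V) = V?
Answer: -472*√37 ≈ -2871.1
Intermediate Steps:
t(V) = -V/3
Q(q) = 1
M(N) = 2*N
F(X, S) = √(S² + X²)
(-1326 + 854)*F(M(-3), Q(t(4))) = (-1326 + 854)*√(1² + (2*(-3))²) = -472*√(1 + (-6)²) = -472*√(1 + 36) = -472*√37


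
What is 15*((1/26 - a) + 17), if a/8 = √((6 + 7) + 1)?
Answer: 6645/26 - 120*√14 ≈ -193.42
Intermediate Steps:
a = 8*√14 (a = 8*√((6 + 7) + 1) = 8*√(13 + 1) = 8*√14 ≈ 29.933)
15*((1/26 - a) + 17) = 15*((1/26 - 8*√14) + 17) = 15*(443/26 - 8*√14) = 6645/26 - 120*√14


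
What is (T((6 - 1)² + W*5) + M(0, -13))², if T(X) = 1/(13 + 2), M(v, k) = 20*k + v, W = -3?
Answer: 15202201/225 ≈ 67565.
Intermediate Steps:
M(v, k) = v + 20*k
T(X) = 1/15
(T((6 - 1)² + W*5) + M(0, -13))² = (1/15 + (0 + 20*(-13)))² = (1/15 + (0 - 260))² = (1/15 - 260)² = (-3899/15)² = 15202201/225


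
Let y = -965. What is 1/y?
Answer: -1/965 ≈ -0.0010363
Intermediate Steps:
1/y = 1/(-965) = -1/965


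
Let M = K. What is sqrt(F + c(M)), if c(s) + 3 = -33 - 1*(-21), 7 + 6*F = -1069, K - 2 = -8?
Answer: I*sqrt(1749)/3 ≈ 13.94*I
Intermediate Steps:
K = -6 (K = 2 - 8 = -6)
M = -6
F = -538/3 (F = -7/6 + (1/6)*(-1069) = -7/6 - 1069/6 = -538/3 ≈ -179.33)
c(s) = -15 (c(s) = -3 + (-33 - 1*(-21)) = -3 + (-33 + 21) = -3 - 12 = -15)
sqrt(F + c(M)) = sqrt(-538/3 - 15) = sqrt(-583/3) = I*sqrt(1749)/3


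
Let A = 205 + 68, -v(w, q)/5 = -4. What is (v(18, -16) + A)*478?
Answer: 140054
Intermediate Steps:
v(w, q) = 20 (v(w, q) = -5*(-4) = 20)
A = 273
(v(18, -16) + A)*478 = (20 + 273)*478 = 293*478 = 140054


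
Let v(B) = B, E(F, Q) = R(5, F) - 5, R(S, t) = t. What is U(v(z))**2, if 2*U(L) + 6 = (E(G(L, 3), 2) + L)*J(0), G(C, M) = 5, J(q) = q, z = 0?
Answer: 9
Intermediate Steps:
E(F, Q) = -5 + F (E(F, Q) = F - 5 = -5 + F)
U(L) = -3 (U(L) = -3 + (((-5 + 5) + L)*0)/2 = -3 + ((0 + L)*0)/2 = -3 + (L*0)/2 = -3 + (1/2)*0 = -3 + 0 = -3)
U(v(z))**2 = (-3)**2 = 9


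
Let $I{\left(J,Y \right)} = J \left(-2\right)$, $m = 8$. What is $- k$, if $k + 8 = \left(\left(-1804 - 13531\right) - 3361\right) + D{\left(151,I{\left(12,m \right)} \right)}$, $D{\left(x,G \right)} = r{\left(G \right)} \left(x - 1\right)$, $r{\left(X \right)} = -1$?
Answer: $18854$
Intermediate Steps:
$I{\left(J,Y \right)} = - 2 J$
$D{\left(x,G \right)} = 1 - x$ ($D{\left(x,G \right)} = - (x - 1) = - (-1 + x) = 1 - x$)
$k = -18854$ ($k = -8 + \left(\left(\left(-1804 - 13531\right) - 3361\right) + \left(1 - 151\right)\right) = -8 + \left(\left(-15335 - 3361\right) + \left(1 - 151\right)\right) = -8 - 18846 = -18854$)
$- k = \left(-1\right) \left(-18854\right) = 18854$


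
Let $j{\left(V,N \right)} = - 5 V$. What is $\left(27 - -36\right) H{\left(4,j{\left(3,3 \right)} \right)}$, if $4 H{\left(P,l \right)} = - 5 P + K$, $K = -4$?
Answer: $-378$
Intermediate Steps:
$H{\left(P,l \right)} = -1 - \frac{5 P}{4}$ ($H{\left(P,l \right)} = \frac{- 5 P - 4}{4} = \frac{-4 - 5 P}{4} = -1 - \frac{5 P}{4}$)
$\left(27 - -36\right) H{\left(4,j{\left(3,3 \right)} \right)} = \left(27 - -36\right) \left(-1 - 5\right) = \left(27 + 36\right) \left(-1 - 5\right) = 63 \left(-6\right) = -378$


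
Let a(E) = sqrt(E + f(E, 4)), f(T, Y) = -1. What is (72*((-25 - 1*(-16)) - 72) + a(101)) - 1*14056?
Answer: -19878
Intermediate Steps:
a(E) = sqrt(-1 + E) (a(E) = sqrt(E - 1) = sqrt(-1 + E))
(72*((-25 - 1*(-16)) - 72) + a(101)) - 1*14056 = (72*((-25 - 1*(-16)) - 72) + sqrt(-1 + 101)) - 1*14056 = (72*((-25 + 16) - 72) + sqrt(100)) - 14056 = (72*(-9 - 72) + 10) - 14056 = (72*(-81) + 10) - 14056 = (-5832 + 10) - 14056 = -5822 - 14056 = -19878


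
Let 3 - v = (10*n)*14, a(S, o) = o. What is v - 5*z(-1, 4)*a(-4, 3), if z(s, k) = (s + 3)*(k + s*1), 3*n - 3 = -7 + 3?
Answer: -121/3 ≈ -40.333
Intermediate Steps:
n = -1/3 (n = 1 + (-7 + 3)/3 = 1 + (1/3)*(-4) = 1 - 4/3 = -1/3 ≈ -0.33333)
z(s, k) = (3 + s)*(k + s)
v = 149/3 (v = 3 - 10*(-1/3)*14 = 3 - (-10)*14/3 = 3 - 1*(-140/3) = 3 + 140/3 = 149/3 ≈ 49.667)
v - 5*z(-1, 4)*a(-4, 3) = 149/3 - 5*((-1)**2 + 3*4 + 3*(-1) + 4*(-1))*3 = 149/3 - 5*(1 + 12 - 3 - 4)*3 = 149/3 - 5*6*3 = 149/3 - 30*3 = 149/3 - 1*90 = 149/3 - 90 = -121/3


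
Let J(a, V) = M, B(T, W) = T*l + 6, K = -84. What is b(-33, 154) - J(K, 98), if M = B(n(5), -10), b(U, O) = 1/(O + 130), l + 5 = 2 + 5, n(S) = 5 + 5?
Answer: -7383/284 ≈ -25.996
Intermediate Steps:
n(S) = 10
l = 2 (l = -5 + (2 + 5) = -5 + 7 = 2)
B(T, W) = 6 + 2*T (B(T, W) = T*2 + 6 = 2*T + 6 = 6 + 2*T)
b(U, O) = 1/(130 + O)
M = 26 (M = 6 + 2*10 = 6 + 20 = 26)
J(a, V) = 26
b(-33, 154) - J(K, 98) = 1/(130 + 154) - 1*26 = 1/284 - 26 = -7383/284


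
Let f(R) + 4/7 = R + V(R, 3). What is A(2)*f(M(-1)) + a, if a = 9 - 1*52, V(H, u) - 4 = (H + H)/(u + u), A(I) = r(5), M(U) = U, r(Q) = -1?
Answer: -947/21 ≈ -45.095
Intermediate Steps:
A(I) = -1
V(H, u) = 4 + H/u (V(H, u) = 4 + (H + H)/(u + u) = 4 + (2*H)/((2*u)) = 4 + (2*H)*(1/(2*u)) = 4 + H/u)
f(R) = 24/7 + 4*R/3 (f(R) = -4/7 + (R + (4 + R/3)) = -4/7 + (4 + 4*R/3) = 24/7 + 4*R/3)
a = -43 (a = 9 - 52 = -43)
A(2)*f(M(-1)) + a = -(24/7 + (4/3)*(-1)) - 43 = -(24/7 - 4/3) - 43 = -1*44/21 - 43 = -44/21 - 43 = -947/21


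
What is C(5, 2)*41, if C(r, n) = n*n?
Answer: 164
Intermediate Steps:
C(r, n) = n²
C(5, 2)*41 = 2²*41 = 4*41 = 164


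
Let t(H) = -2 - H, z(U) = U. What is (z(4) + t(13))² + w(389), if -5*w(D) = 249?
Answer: 356/5 ≈ 71.200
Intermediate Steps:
w(D) = -249/5 (w(D) = -⅕*249 = -249/5)
(z(4) + t(13))² + w(389) = (4 + (-2 - 1*13))² - 249/5 = (4 + (-2 - 13))² - 249/5 = (4 - 15)² - 249/5 = (-11)² - 249/5 = 121 - 249/5 = 356/5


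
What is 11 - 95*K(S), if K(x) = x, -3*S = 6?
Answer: 201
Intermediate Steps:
S = -2 (S = -⅓*6 = -2)
11 - 95*K(S) = 11 - 95*(-2) = 11 + 190 = 201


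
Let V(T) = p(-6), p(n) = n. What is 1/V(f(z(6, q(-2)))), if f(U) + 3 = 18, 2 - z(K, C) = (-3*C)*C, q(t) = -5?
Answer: -1/6 ≈ -0.16667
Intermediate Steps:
z(K, C) = 2 + 3*C**2 (z(K, C) = 2 - (-3*C)*C = 2 - (-3)*C**2 = 2 + 3*C**2)
f(U) = 15 (f(U) = -3 + 18 = 15)
V(T) = -6
1/V(f(z(6, q(-2)))) = 1/(-6) = -1/6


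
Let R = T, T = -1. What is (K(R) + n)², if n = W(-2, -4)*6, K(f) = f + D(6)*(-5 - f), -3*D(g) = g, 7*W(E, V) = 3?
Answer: 4489/49 ≈ 91.612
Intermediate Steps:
W(E, V) = 3/7 (W(E, V) = (⅐)*3 = 3/7)
D(g) = -g/3
R = -1
K(f) = 10 + 3*f (K(f) = f + (-⅓*6)*(-5 - f) = f - 2*(-5 - f) = f + (10 + 2*f) = 10 + 3*f)
n = 18/7 (n = (3/7)*6 = 18/7 ≈ 2.5714)
(K(R) + n)² = ((10 + 3*(-1)) + 18/7)² = ((10 - 3) + 18/7)² = (7 + 18/7)² = (67/7)² = 4489/49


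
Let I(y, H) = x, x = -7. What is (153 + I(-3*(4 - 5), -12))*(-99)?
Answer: -14454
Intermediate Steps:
I(y, H) = -7
(153 + I(-3*(4 - 5), -12))*(-99) = (153 - 7)*(-99) = 146*(-99) = -14454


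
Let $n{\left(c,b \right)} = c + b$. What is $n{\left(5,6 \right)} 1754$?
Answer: $19294$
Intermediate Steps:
$n{\left(c,b \right)} = b + c$
$n{\left(5,6 \right)} 1754 = \left(6 + 5\right) 1754 = 11 \cdot 1754 = 19294$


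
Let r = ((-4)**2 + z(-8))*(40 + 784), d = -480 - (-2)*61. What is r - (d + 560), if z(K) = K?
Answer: 6390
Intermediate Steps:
d = -358 (d = -480 - 1*(-122) = -480 + 122 = -358)
r = 6592 (r = ((-4)**2 - 8)*(40 + 784) = (16 - 8)*824 = 8*824 = 6592)
r - (d + 560) = 6592 - (-358 + 560) = 6592 - 1*202 = 6592 - 202 = 6390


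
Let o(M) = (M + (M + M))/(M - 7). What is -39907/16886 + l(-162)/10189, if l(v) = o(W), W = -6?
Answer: -5285657551/2236668902 ≈ -2.3632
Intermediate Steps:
o(M) = 3*M/(-7 + M) (o(M) = (M + 2*M)/(-7 + M) = (3*M)/(-7 + M) = 3*M/(-7 + M))
l(v) = 18/13 (l(v) = 3*(-6)/(-7 - 6) = 3*(-6)/(-13) = 3*(-6)*(-1/13) = 18/13)
-39907/16886 + l(-162)/10189 = -39907/16886 + (18/13)/10189 = -39907*1/16886 + (18/13)*(1/10189) = -39907/16886 + 18/132457 = -5285657551/2236668902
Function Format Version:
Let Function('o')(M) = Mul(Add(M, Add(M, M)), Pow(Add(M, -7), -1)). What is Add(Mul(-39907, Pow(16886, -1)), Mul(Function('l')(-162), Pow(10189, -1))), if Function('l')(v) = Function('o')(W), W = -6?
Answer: Rational(-5285657551, 2236668902) ≈ -2.3632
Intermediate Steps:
Function('o')(M) = Mul(3, M, Pow(Add(-7, M), -1)) (Function('o')(M) = Mul(Add(M, Mul(2, M)), Pow(Add(-7, M), -1)) = Mul(Mul(3, M), Pow(Add(-7, M), -1)) = Mul(3, M, Pow(Add(-7, M), -1)))
Function('l')(v) = Rational(18, 13) (Function('l')(v) = Mul(3, -6, Pow(Add(-7, -6), -1)) = Mul(3, -6, Pow(-13, -1)) = Mul(3, -6, Rational(-1, 13)) = Rational(18, 13))
Add(Mul(-39907, Pow(16886, -1)), Mul(Function('l')(-162), Pow(10189, -1))) = Add(Mul(-39907, Pow(16886, -1)), Mul(Rational(18, 13), Pow(10189, -1))) = Add(Mul(-39907, Rational(1, 16886)), Mul(Rational(18, 13), Rational(1, 10189))) = Add(Rational(-39907, 16886), Rational(18, 132457)) = Rational(-5285657551, 2236668902)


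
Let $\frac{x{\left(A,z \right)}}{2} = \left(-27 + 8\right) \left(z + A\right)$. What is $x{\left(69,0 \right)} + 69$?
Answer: $-2553$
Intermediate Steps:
$x{\left(A,z \right)} = - 38 A - 38 z$ ($x{\left(A,z \right)} = 2 \left(-27 + 8\right) \left(z + A\right) = 2 \left(- 19 \left(A + z\right)\right) = 2 \left(- 19 A - 19 z\right) = - 38 A - 38 z$)
$x{\left(69,0 \right)} + 69 = \left(\left(-38\right) 69 - 0\right) + 69 = \left(-2622 + 0\right) + 69 = -2622 + 69 = -2553$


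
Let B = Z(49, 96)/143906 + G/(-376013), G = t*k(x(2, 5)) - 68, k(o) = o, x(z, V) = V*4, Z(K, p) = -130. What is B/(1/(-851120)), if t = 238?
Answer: 308143162489520/27055263389 ≈ 11389.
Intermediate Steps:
x(z, V) = 4*V
G = 4692 (G = 238*(4*5) - 68 = 238*20 - 68 = 4760 - 68 = 4692)
B = -362044321/27055263389 (B = -130/143906 + 4692/(-376013) = -130*1/143906 + 4692*(-1/376013) = -65/71953 - 4692/376013 = -362044321/27055263389 ≈ -0.013382)
B/(1/(-851120)) = -362044321/(27055263389*(1/(-851120))) = -362044321/(27055263389*(-1/851120)) = -362044321/27055263389*(-851120) = 308143162489520/27055263389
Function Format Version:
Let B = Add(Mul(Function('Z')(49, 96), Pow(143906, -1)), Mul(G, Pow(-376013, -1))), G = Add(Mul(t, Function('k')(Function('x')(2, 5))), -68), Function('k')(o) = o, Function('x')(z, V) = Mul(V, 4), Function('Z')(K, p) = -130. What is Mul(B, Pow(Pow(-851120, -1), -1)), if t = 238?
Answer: Rational(308143162489520, 27055263389) ≈ 11389.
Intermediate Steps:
Function('x')(z, V) = Mul(4, V)
G = 4692 (G = Add(Mul(238, Mul(4, 5)), -68) = Add(Mul(238, 20), -68) = Add(4760, -68) = 4692)
B = Rational(-362044321, 27055263389) (B = Add(Mul(-130, Pow(143906, -1)), Mul(4692, Pow(-376013, -1))) = Add(Mul(-130, Rational(1, 143906)), Mul(4692, Rational(-1, 376013))) = Add(Rational(-65, 71953), Rational(-4692, 376013)) = Rational(-362044321, 27055263389) ≈ -0.013382)
Mul(B, Pow(Pow(-851120, -1), -1)) = Mul(Rational(-362044321, 27055263389), Pow(Pow(-851120, -1), -1)) = Mul(Rational(-362044321, 27055263389), Pow(Rational(-1, 851120), -1)) = Mul(Rational(-362044321, 27055263389), -851120) = Rational(308143162489520, 27055263389)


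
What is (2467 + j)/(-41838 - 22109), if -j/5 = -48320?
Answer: -244067/63947 ≈ -3.8167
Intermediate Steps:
j = 241600 (j = -5*(-48320) = 241600)
(2467 + j)/(-41838 - 22109) = (2467 + 241600)/(-41838 - 22109) = 244067/(-63947) = 244067*(-1/63947) = -244067/63947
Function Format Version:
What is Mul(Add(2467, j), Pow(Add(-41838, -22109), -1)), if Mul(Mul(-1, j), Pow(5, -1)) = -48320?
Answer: Rational(-244067, 63947) ≈ -3.8167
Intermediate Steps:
j = 241600 (j = Mul(-5, -48320) = 241600)
Mul(Add(2467, j), Pow(Add(-41838, -22109), -1)) = Mul(Add(2467, 241600), Pow(Add(-41838, -22109), -1)) = Mul(244067, Pow(-63947, -1)) = Mul(244067, Rational(-1, 63947)) = Rational(-244067, 63947)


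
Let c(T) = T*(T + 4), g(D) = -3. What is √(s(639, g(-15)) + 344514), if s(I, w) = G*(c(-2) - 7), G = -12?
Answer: 3*√38294 ≈ 587.07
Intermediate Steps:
c(T) = T*(4 + T)
s(I, w) = 132 (s(I, w) = -12*(-2*(4 - 2) - 7) = -12*(-2*2 - 7) = -12*(-4 - 7) = -12*(-11) = 132)
√(s(639, g(-15)) + 344514) = √(132 + 344514) = √344646 = 3*√38294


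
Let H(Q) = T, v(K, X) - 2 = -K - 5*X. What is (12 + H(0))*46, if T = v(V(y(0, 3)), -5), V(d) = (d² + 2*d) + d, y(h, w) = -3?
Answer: 1794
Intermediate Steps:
V(d) = d² + 3*d
v(K, X) = 2 - K - 5*X (v(K, X) = 2 + (-K - 5*X) = 2 - K - 5*X)
T = 27 (T = 2 - (-3)*(3 - 3) - 5*(-5) = 2 - (-3)*0 + 25 = 2 - 1*0 + 25 = 2 + 0 + 25 = 27)
H(Q) = 27
(12 + H(0))*46 = (12 + 27)*46 = 39*46 = 1794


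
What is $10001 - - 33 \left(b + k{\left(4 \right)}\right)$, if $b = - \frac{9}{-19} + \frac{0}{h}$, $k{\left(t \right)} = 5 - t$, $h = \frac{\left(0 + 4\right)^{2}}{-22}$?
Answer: $\frac{190943}{19} \approx 10050.0$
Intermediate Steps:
$h = - \frac{8}{11}$ ($h = 4^{2} \left(- \frac{1}{22}\right) = 16 \left(- \frac{1}{22}\right) = - \frac{8}{11} \approx -0.72727$)
$b = \frac{9}{19}$ ($b = - \frac{9}{-19} + \frac{0}{- \frac{8}{11}} = \left(-9\right) \left(- \frac{1}{19}\right) + 0 \left(- \frac{11}{8}\right) = \frac{9}{19} + 0 = \frac{9}{19} \approx 0.47368$)
$10001 - - 33 \left(b + k{\left(4 \right)}\right) = 10001 - - 33 \left(\frac{9}{19} + \left(5 - 4\right)\right) = 10001 - - 33 \left(\frac{9}{19} + 1\right) = 10001 - \left(-33\right) \frac{28}{19} = 10001 - - \frac{924}{19} = 10001 + \frac{924}{19} = \frac{190943}{19}$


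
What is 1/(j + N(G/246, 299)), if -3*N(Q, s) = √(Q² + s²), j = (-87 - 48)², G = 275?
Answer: 9926136900/180898434735959 + 738*√5410266541/180898434735959 ≈ 5.5171e-5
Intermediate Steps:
j = 18225 (j = (-135)² = 18225)
N(Q, s) = -√(Q² + s²)/3
1/(j + N(G/246, 299)) = 1/(18225 - √((275/246)² + 299²)/3) = 1/(18225 - √((275*(1/246))² + 89401)/3) = 1/(18225 - √((275/246)² + 89401)/3) = 1/(18225 - √(75625/60516 + 89401)/3) = 1/(18225 - √5410266541/738)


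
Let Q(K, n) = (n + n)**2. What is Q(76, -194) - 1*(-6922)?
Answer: 157466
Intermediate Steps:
Q(K, n) = 4*n**2 (Q(K, n) = (2*n)**2 = 4*n**2)
Q(76, -194) - 1*(-6922) = 4*(-194)**2 - 1*(-6922) = 4*37636 + 6922 = 150544 + 6922 = 157466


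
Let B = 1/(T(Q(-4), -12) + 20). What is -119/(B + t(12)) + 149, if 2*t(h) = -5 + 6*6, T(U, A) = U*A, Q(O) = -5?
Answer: 10317/73 ≈ 141.33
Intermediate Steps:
T(U, A) = A*U
B = 1/80 (B = 1/(-12*(-5) + 20) = 1/(60 + 20) = 1/80 ≈ 0.012500)
t(h) = 31/2 (t(h) = (-5 + 6*6)/2 = (-5 + 36)/2 = (1/2)*31 = 31/2)
-119/(B + t(12)) + 149 = -119/(1/80 + 31/2) + 149 = -119/1241/80 + 149 = -119*80/1241 + 149 = -560/73 + 149 = 10317/73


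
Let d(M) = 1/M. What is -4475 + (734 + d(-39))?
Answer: -145900/39 ≈ -3741.0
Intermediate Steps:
-4475 + (734 + d(-39)) = -4475 + (734 + 1/(-39)) = -4475 + (734 - 1/39) = -4475 + 28625/39 = -145900/39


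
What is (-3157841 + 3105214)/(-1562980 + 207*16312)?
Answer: -52627/1813604 ≈ -0.029018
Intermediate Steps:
(-3157841 + 3105214)/(-1562980 + 207*16312) = -52627/(-1562980 + 3376584) = -52627/1813604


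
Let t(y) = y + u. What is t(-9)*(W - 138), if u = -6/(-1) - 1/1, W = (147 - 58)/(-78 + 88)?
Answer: 2582/5 ≈ 516.40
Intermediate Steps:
W = 89/10 ≈ 8.9000
u = 5 (u = -6*(-1) - 1*1 = 6 - 1 = 5)
t(y) = 5 + y (t(y) = y + 5 = 5 + y)
t(-9)*(W - 138) = (5 - 9)*(89/10 - 138) = -4*(-1291/10) = 2582/5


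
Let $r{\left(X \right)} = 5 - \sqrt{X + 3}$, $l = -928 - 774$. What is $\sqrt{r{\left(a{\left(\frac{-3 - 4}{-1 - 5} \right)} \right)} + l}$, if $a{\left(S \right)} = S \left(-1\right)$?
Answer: $\frac{\sqrt{-61092 - 6 \sqrt{66}}}{6} \approx 41.211 i$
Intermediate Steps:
$l = -1702$
$a{\left(S \right)} = - S$
$r{\left(X \right)} = 5 - \sqrt{3 + X}$
$\sqrt{r{\left(a{\left(\frac{-3 - 4}{-1 - 5} \right)} \right)} + l} = \sqrt{\left(5 - \sqrt{3 - \frac{-3 - 4}{-1 - 5}}\right) - 1702} = \sqrt{\left(5 - \sqrt{3 - - \frac{7}{-6}}\right) - 1702} = \sqrt{\left(5 - \sqrt{3 - \left(-7\right) \left(- \frac{1}{6}\right)}\right) - 1702} = \sqrt{\left(5 - \sqrt{3 - \frac{7}{6}}\right) - 1702} = \sqrt{\left(5 - \sqrt{\frac{11}{6}}\right) - 1702} = \sqrt{\left(5 - \frac{\sqrt{66}}{6}\right) - 1702} = \sqrt{-1697 - \frac{\sqrt{66}}{6}}$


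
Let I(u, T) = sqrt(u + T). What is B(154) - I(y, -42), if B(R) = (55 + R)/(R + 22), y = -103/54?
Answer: 19/16 - I*sqrt(14226)/18 ≈ 1.1875 - 6.6263*I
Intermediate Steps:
y = -103/54 (y = -103*1/54 = -103/54 ≈ -1.9074)
B(R) = (55 + R)/(22 + R)
I(u, T) = sqrt(T + u)
B(154) - I(y, -42) = (55 + 154)/(22 + 154) - sqrt(-42 - 103/54) = 209/176 - sqrt(-2371/54) = (1/176)*209 - I*sqrt(14226)/18 = 19/16 - I*sqrt(14226)/18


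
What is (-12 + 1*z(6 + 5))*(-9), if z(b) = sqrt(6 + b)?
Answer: 108 - 9*sqrt(17) ≈ 70.892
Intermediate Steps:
(-12 + 1*z(6 + 5))*(-9) = (-12 + 1*sqrt(6 + (6 + 5)))*(-9) = (-12 + 1*sqrt(6 + 11))*(-9) = (-12 + 1*sqrt(17))*(-9) = (-12 + sqrt(17))*(-9) = 108 - 9*sqrt(17)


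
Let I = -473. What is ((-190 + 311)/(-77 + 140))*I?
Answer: -57233/63 ≈ -908.46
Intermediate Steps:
((-190 + 311)/(-77 + 140))*I = ((-190 + 311)/(-77 + 140))*(-473) = (121/63)*(-473) = -57233/63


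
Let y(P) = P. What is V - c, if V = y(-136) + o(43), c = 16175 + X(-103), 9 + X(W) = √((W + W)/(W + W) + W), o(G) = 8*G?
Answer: -15958 - I*√102 ≈ -15958.0 - 10.1*I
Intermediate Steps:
X(W) = -9 + √(1 + W) (X(W) = -9 + √((W + W)/(W + W) + W) = -9 + √((2*W)/((2*W)) + W) = -9 + √((2*W)*(1/(2*W)) + W) = -9 + √(1 + W))
c = 16166 + I*√102 (c = 16175 + (-9 + √(1 - 103)) = 16175 + (-9 + √(-102)) = 16175 + (-9 + I*√102) = 16166 + I*√102 ≈ 16166.0 + 10.1*I)
V = 208 (V = -136 + 8*43 = -136 + 344 = 208)
V - c = 208 - (16166 + I*√102) = 208 + (-16166 - I*√102) = -15958 - I*√102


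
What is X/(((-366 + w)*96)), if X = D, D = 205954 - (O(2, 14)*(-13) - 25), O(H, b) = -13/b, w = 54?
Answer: -320393/46592 ≈ -6.8766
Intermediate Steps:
D = 2883537/14 (D = 205954 - (-13/14*(-13) - 25) = 205954 - (169/14 - 25) = 205954 - 1*(-181/14) = 205954 + 181/14 = 2883537/14 ≈ 2.0597e+5)
X = 2883537/14 ≈ 2.0597e+5
X/(((-366 + w)*96)) = 2883537/(14*(((-366 + 54)*96))) = 2883537/(14*((-312*96))) = (2883537/14)/(-29952) = (2883537/14)*(-1/29952) = -320393/46592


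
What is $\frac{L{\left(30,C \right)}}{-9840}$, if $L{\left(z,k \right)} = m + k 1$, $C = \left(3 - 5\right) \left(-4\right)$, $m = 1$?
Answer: $- \frac{3}{3280} \approx -0.00091463$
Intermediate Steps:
$C = 8$ ($C = \left(-2\right) \left(-4\right) = 8$)
$L{\left(z,k \right)} = 1 + k$ ($L{\left(z,k \right)} = 1 + k 1 = 1 + k$)
$\frac{L{\left(30,C \right)}}{-9840} = \frac{1 + 8}{-9840} = 9 \left(- \frac{1}{9840}\right) = - \frac{3}{3280}$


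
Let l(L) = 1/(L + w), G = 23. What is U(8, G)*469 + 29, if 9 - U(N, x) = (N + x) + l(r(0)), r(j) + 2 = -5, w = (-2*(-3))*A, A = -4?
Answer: -318490/31 ≈ -10274.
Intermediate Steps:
w = -24 (w = -2*(-3)*(-4) = 6*(-4) = -24)
r(j) = -7 (r(j) = -2 - 5 = -7)
l(L) = 1/(-24 + L) (l(L) = 1/(L - 24) = 1/(-24 + L))
U(N, x) = 280/31 - N - x (U(N, x) = 9 - ((N + x) + 1/(-24 - 7)) = 9 - ((N + x) + 1/(-31)) = 9 - ((N + x) - 1/31) = 9 - (-1/31 + N + x) = 9 + (1/31 - N - x) = 280/31 - N - x)
U(8, G)*469 + 29 = (280/31 - 1*8 - 1*23)*469 + 29 = (280/31 - 8 - 23)*469 + 29 = -681/31*469 + 29 = -319389/31 + 29 = -318490/31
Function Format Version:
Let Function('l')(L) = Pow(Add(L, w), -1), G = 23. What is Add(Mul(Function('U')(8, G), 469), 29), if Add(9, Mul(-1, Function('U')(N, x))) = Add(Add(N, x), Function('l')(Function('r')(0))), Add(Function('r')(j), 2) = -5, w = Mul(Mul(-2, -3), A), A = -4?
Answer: Rational(-318490, 31) ≈ -10274.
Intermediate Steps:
w = -24 (w = Mul(Mul(-2, -3), -4) = Mul(6, -4) = -24)
Function('r')(j) = -7 (Function('r')(j) = Add(-2, -5) = -7)
Function('l')(L) = Pow(Add(-24, L), -1) (Function('l')(L) = Pow(Add(L, -24), -1) = Pow(Add(-24, L), -1))
Function('U')(N, x) = Add(Rational(280, 31), Mul(-1, N), Mul(-1, x)) (Function('U')(N, x) = Add(9, Mul(-1, Add(Add(N, x), Pow(Add(-24, -7), -1)))) = Add(9, Mul(-1, Add(Add(N, x), Pow(-31, -1)))) = Add(9, Mul(-1, Add(Add(N, x), Rational(-1, 31)))) = Add(9, Mul(-1, Add(Rational(-1, 31), N, x))) = Add(9, Add(Rational(1, 31), Mul(-1, N), Mul(-1, x))) = Add(Rational(280, 31), Mul(-1, N), Mul(-1, x)))
Add(Mul(Function('U')(8, G), 469), 29) = Add(Mul(Add(Rational(280, 31), Mul(-1, 8), Mul(-1, 23)), 469), 29) = Add(Mul(Add(Rational(280, 31), -8, -23), 469), 29) = Add(Mul(Rational(-681, 31), 469), 29) = Add(Rational(-319389, 31), 29) = Rational(-318490, 31)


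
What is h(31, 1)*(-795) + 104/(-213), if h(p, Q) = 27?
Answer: -4572149/213 ≈ -21466.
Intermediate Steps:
h(31, 1)*(-795) + 104/(-213) = 27*(-795) + 104/(-213) = -21465 + 104*(-1/213) = -21465 - 104/213 = -4572149/213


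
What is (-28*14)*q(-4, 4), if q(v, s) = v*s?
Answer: 6272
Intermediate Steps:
q(v, s) = s*v
(-28*14)*q(-4, 4) = (-28*14)*(4*(-4)) = -392*(-16) = 6272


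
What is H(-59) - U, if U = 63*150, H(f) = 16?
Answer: -9434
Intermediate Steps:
U = 9450
H(-59) - U = 16 - 1*9450 = 16 - 9450 = -9434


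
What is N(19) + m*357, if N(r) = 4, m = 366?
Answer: 130666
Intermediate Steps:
N(19) + m*357 = 4 + 366*357 = 4 + 130662 = 130666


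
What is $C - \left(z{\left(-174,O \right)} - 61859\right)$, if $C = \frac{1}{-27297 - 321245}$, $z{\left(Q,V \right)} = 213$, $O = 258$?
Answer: $\frac{21486220131}{348542} \approx 61646.0$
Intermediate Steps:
$C = - \frac{1}{348542}$ ($C = \frac{1}{-348542} = - \frac{1}{348542} \approx -2.8691 \cdot 10^{-6}$)
$C - \left(z{\left(-174,O \right)} - 61859\right) = - \frac{1}{348542} - \left(213 - 61859\right) = - \frac{1}{348542} - -61646 = - \frac{1}{348542} + 61646 = \frac{21486220131}{348542}$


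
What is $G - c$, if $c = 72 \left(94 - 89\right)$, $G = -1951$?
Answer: $-2311$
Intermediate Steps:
$c = 360$ ($c = 72 \cdot 5 = 360$)
$G - c = -1951 - 360 = -2311$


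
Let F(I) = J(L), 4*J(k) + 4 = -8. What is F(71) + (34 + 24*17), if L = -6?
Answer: 439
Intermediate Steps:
J(k) = -3 (J(k) = -1 + (1/4)*(-8) = -1 - 2 = -3)
F(I) = -3
F(71) + (34 + 24*17) = -3 + (34 + 24*17) = -3 + (34 + 408) = -3 + 442 = 439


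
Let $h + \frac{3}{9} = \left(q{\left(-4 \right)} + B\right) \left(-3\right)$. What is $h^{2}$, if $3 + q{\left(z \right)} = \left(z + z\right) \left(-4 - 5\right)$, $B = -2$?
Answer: $\frac{364816}{9} \approx 40535.0$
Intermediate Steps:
$q{\left(z \right)} = -3 - 18 z$ ($q{\left(z \right)} = -3 + \left(z + z\right) \left(-4 - 5\right) = -3 + 2 z \left(-9\right) = -3 - 18 z$)
$h = - \frac{604}{3}$ ($h = - \frac{1}{3} + \left(\left(-3 - -72\right) - 2\right) \left(-3\right) = - \frac{1}{3} + \left(\left(-3 + 72\right) - 2\right) \left(-3\right) = - \frac{1}{3} + \left(69 - 2\right) \left(-3\right) = - \frac{1}{3} + 67 \left(-3\right) = - \frac{1}{3} - 201 = - \frac{604}{3} \approx -201.33$)
$h^{2} = \left(- \frac{604}{3}\right)^{2} = \frac{364816}{9}$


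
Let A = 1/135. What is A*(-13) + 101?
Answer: 13622/135 ≈ 100.90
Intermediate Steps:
A = 1/135 ≈ 0.0074074
A*(-13) + 101 = (1/135)*(-13) + 101 = -13/135 + 101 = 13622/135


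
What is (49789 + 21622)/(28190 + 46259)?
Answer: 71411/74449 ≈ 0.95919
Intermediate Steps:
(49789 + 21622)/(28190 + 46259) = 71411/74449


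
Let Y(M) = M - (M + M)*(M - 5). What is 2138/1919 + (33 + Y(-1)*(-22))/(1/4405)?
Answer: 2696571343/1919 ≈ 1.4052e+6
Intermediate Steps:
Y(M) = M - 2*M*(-5 + M)
2138/1919 + (33 + Y(-1)*(-22))/(1/4405) = 2138/1919 + (33 - (11 - 2*(-1))*(-22))/(1/4405) = 2138*(1/1919) + (33 - (11 + 2)*(-22))/(1/4405) = 2138/1919 + (33 - 1*13*(-22))*4405 = 2138/1919 + (33 - 13*(-22))*4405 = 2138/1919 + (33 + 286)*4405 = 2138/1919 + 319*4405 = 2138/1919 + 1405195 = 2696571343/1919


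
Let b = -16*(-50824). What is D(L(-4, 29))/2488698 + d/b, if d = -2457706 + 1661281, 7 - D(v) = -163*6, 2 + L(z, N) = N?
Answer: -990630159205/1011884697216 ≈ -0.97900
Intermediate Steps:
L(z, N) = -2 + N
D(v) = 985 (D(v) = 7 - (-163)*6 = 7 - 1*(-978) = 7 + 978 = 985)
d = -796425
b = 813184
D(L(-4, 29))/2488698 + d/b = 985/2488698 - 796425/813184 = -990630159205/1011884697216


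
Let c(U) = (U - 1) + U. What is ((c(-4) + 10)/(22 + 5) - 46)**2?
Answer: 1540081/729 ≈ 2112.6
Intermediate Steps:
c(U) = -1 + 2*U (c(U) = (-1 + U) + U = -1 + 2*U)
((c(-4) + 10)/(22 + 5) - 46)**2 = (((-1 + 2*(-4)) + 10)/(22 + 5) - 46)**2 = (((-1 - 8) + 10)/27 - 46)**2 = ((-9 + 10)*(1/27) - 46)**2 = (1*(1/27) - 46)**2 = (1/27 - 46)**2 = (-1241/27)**2 = 1540081/729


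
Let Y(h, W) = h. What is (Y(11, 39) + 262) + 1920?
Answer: 2193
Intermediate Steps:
(Y(11, 39) + 262) + 1920 = (11 + 262) + 1920 = 273 + 1920 = 2193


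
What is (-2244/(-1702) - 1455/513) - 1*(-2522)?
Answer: 366783089/145521 ≈ 2520.5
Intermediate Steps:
(-2244/(-1702) - 1455/513) - 1*(-2522) = (-2244*(-1/1702) - 1455*1/513) + 2522 = (1122/851 - 485/171) + 2522 = -220873/145521 + 2522 = 366783089/145521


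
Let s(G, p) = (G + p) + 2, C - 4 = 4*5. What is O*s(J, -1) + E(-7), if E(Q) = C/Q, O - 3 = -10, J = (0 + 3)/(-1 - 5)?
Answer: -97/14 ≈ -6.9286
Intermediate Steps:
J = -½ (J = 3/(-6) = 3*(-⅙) = -½ ≈ -0.50000)
O = -7 (O = 3 - 10 = -7)
C = 24 (C = 4 + 4*5 = 4 + 20 = 24)
s(G, p) = 2 + G + p
E(Q) = 24/Q
O*s(J, -1) + E(-7) = -7*(2 - ½ - 1) + 24/(-7) = -7*½ + 24*(-⅐) = -7/2 - 24/7 = -97/14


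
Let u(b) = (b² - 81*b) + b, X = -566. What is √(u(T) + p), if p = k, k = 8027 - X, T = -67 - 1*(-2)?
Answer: 3*√2002 ≈ 134.23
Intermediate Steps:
T = -65 (T = -67 + 2 = -65)
k = 8593 (k = 8027 - 1*(-566) = 8027 + 566 = 8593)
u(b) = b² - 80*b
p = 8593
√(u(T) + p) = √(-65*(-80 - 65) + 8593) = √(-65*(-145) + 8593) = √(9425 + 8593) = √18018 = 3*√2002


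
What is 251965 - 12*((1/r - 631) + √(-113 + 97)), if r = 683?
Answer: 177263759/683 - 48*I ≈ 2.5954e+5 - 48.0*I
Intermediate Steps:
251965 - 12*((1/r - 631) + √(-113 + 97)) = 251965 - 12*((1/683 - 631) + √(-113 + 97)) = 251965 - 12*((1/683 - 631) + √(-16)) = 251965 - 12*(-430972/683 + 4*I) = 251965 - (-5171664/683 + 48*I) = 251965 + (5171664/683 - 48*I) = 177263759/683 - 48*I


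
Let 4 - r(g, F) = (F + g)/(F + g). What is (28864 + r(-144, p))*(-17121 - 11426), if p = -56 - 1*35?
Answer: -824066249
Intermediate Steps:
p = -91 (p = -56 - 35 = -91)
r(g, F) = 3 (r(g, F) = 4 - (F + g)/(F + g) = 4 - 1*1 = 4 - 1 = 3)
(28864 + r(-144, p))*(-17121 - 11426) = (28864 + 3)*(-17121 - 11426) = 28867*(-28547) = -824066249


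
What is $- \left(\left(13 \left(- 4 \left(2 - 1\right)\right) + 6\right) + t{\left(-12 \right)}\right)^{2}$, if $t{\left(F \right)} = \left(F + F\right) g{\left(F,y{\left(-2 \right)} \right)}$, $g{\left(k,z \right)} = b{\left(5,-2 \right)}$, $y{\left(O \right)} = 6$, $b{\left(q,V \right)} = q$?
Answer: $-27556$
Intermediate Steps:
$g{\left(k,z \right)} = 5$
$t{\left(F \right)} = 10 F$ ($t{\left(F \right)} = \left(F + F\right) 5 = 2 F 5 = 10 F$)
$- \left(\left(13 \left(- 4 \left(2 - 1\right)\right) + 6\right) + t{\left(-12 \right)}\right)^{2} = - \left(\left(13 \left(- 4 \left(2 - 1\right)\right) + 6\right) + 10 \left(-12\right)\right)^{2} = - \left(\left(13 \left(\left(-4\right) 1\right) + 6\right) - 120\right)^{2} = - \left(\left(13 \left(-4\right) + 6\right) - 120\right)^{2} = - \left(\left(-52 + 6\right) - 120\right)^{2} = - \left(-46 - 120\right)^{2} = - \left(-166\right)^{2} = \left(-1\right) 27556 = -27556$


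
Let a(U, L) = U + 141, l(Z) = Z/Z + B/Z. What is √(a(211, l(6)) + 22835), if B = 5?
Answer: √23187 ≈ 152.27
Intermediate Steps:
l(Z) = 1 + 5/Z (l(Z) = Z/Z + 5/Z = 1 + 5/Z)
a(U, L) = 141 + U
√(a(211, l(6)) + 22835) = √((141 + 211) + 22835) = √(352 + 22835) = √23187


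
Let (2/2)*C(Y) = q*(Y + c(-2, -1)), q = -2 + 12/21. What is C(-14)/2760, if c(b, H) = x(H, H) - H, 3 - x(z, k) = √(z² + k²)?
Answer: 5/966 + √2/1932 ≈ 0.0059080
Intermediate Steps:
x(z, k) = 3 - √(k² + z²) (x(z, k) = 3 - √(z² + k²) = 3 - √(k² + z²))
q = -10/7 (q = -2 + 12*(1/21) = -2 + 4/7 = -10/7 ≈ -1.4286)
c(b, H) = 3 - H - √2*√(H²) (c(b, H) = (3 - √(H² + H²)) - H = (3 - √(2*H²)) - H = (3 - √2*√(H²)) - H = 3 - H - √2*√(H²))
C(Y) = -40/7 - 10*Y/7 + 10*√2/7 (C(Y) = -10*(Y + (3 - 1*(-1) - √2*√((-1)²)))/7 = -10*(Y + (3 + 1 - √2*√1))/7 = -10*(Y + (3 + 1 - 1*√2*1))/7 = -10*(Y + (3 + 1 - √2))/7 = -10*(Y + (4 - √2))/7 = -10*(4 + Y - √2)/7 = -40/7 - 10*Y/7 + 10*√2/7)
C(-14)/2760 = (-40/7 - 10/7*(-14) + 10*√2/7)/2760 = (-40/7 + 20 + 10*√2/7)*(1/2760) = (100/7 + 10*√2/7)*(1/2760) = 5/966 + √2/1932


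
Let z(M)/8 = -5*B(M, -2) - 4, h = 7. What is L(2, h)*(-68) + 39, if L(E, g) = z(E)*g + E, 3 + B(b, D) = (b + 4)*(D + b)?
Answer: -41985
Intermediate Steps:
B(b, D) = -3 + (4 + b)*(D + b) (B(b, D) = -3 + (b + 4)*(D + b) = -3 + (4 + b)*(D + b))
z(M) = 408 - 80*M - 40*M**2 (z(M) = 8*(-5*(-3 + M**2 + 4*(-2) + 4*M - 2*M) - 4) = 8*(-5*(-3 + M**2 - 8 + 4*M - 2*M) - 4) = 8*(-5*(-11 + M**2 + 2*M) - 4) = 8*((55 - 10*M - 5*M**2) - 4) = 8*(51 - 10*M - 5*M**2) = 408 - 80*M - 40*M**2)
L(E, g) = E + g*(408 - 80*E - 40*E**2) (L(E, g) = (408 - 80*E - 40*E**2)*g + E = g*(408 - 80*E - 40*E**2) + E = E + g*(408 - 80*E - 40*E**2))
L(2, h)*(-68) + 39 = (2 - 8*7*(-51 + 5*2**2 + 10*2))*(-68) + 39 = (2 - 8*7*(-51 + 5*4 + 20))*(-68) + 39 = (2 - 8*7*(-51 + 20 + 20))*(-68) + 39 = (2 - 8*7*(-11))*(-68) + 39 = (2 + 616)*(-68) + 39 = 618*(-68) + 39 = -42024 + 39 = -41985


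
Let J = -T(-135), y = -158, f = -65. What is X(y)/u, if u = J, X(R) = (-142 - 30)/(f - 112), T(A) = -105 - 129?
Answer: 86/20709 ≈ 0.0041528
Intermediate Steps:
T(A) = -234
J = 234 (J = -1*(-234) = 234)
X(R) = 172/177 (X(R) = (-142 - 30)/(-65 - 112) = -172/(-177) = -172*(-1/177) = 172/177)
u = 234
X(y)/u = (172/177)/234 = (172/177)*(1/234) = 86/20709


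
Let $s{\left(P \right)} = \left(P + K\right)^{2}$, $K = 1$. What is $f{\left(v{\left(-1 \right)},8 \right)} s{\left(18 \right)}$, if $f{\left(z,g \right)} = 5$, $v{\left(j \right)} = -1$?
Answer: $1805$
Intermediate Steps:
$s{\left(P \right)} = \left(1 + P\right)^{2}$ ($s{\left(P \right)} = \left(P + 1\right)^{2} = \left(1 + P\right)^{2}$)
$f{\left(v{\left(-1 \right)},8 \right)} s{\left(18 \right)} = 5 \left(1 + 18\right)^{2} = 5 \cdot 19^{2} = 5 \cdot 361 = 1805$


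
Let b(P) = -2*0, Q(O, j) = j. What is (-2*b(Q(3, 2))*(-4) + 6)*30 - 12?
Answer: 168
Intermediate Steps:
b(P) = 0
(-2*b(Q(3, 2))*(-4) + 6)*30 - 12 = (-2*0*(-4) + 6)*30 - 12 = (0*(-4) + 6)*30 - 12 = (0 + 6)*30 - 12 = 6*30 - 12 = 180 - 12 = 168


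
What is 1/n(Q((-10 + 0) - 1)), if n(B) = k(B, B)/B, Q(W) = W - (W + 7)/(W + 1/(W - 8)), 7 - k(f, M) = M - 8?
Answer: -1193/2768 ≈ -0.43100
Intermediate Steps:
k(f, M) = 15 - M (k(f, M) = 7 - (M - 8) = 7 - (-8 + M) = 7 + (8 - M) = 15 - M)
Q(W) = W - (7 + W)/(W + 1/(-8 + W))
n(B) = (15 - B)/B
1/n(Q((-10 + 0) - 1)) = 1/((15 - (56 + ((-10 + 0) - 1)**3 - 9*((-10 + 0) - 1)**2 + 2*((-10 + 0) - 1))/(1 + ((-10 + 0) - 1)**2 - 8*((-10 + 0) - 1)))/(((56 + ((-10 + 0) - 1)**3 - 9*((-10 + 0) - 1)**2 + 2*((-10 + 0) - 1))/(1 + ((-10 + 0) - 1)**2 - 8*((-10 + 0) - 1))))) = 1/((15 - (56 + (-10 - 1)**3 - 9*(-10 - 1)**2 + 2*(-10 - 1))/(1 + (-10 - 1)**2 - 8*(-10 - 1)))/(((56 + (-10 - 1)**3 - 9*(-10 - 1)**2 + 2*(-10 - 1))/(1 + (-10 - 1)**2 - 8*(-10 - 1))))) = 1/((15 - (56 + (-11)**3 - 9*(-11)**2 + 2*(-11))/(1 + (-11)**2 - 8*(-11)))/(((56 + (-11)**3 - 9*(-11)**2 + 2*(-11))/(1 + (-11)**2 - 8*(-11))))) = 1/((15 - (56 - 1331 - 9*121 - 22)/(1 + 121 + 88))/(((56 - 1331 - 9*121 - 22)/(1 + 121 + 88)))) = 1/((15 - (56 - 1331 - 1089 - 22)/210)/(((56 - 1331 - 1089 - 22)/210))) = 1/((15 - (-2386)/210)/(((1/210)*(-2386)))) = 1/((15 - 1*(-1193/105))/(-1193/105)) = 1/(-105*(15 + 1193/105)/1193) = 1/(-105/1193*2768/105) = 1/(-2768/1193) = -1193/2768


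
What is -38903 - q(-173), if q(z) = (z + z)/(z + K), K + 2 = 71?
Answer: -2023129/52 ≈ -38906.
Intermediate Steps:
K = 69 (K = -2 + 71 = 69)
q(z) = 2*z/(69 + z) (q(z) = (z + z)/(z + 69) = (2*z)/(69 + z) = 2*z/(69 + z))
-38903 - q(-173) = -38903 - 2*(-173)/(69 - 173) = -38903 - 2*(-173)/(-104) = -38903 - 2*(-173)*(-1)/104 = -38903 - 1*173/52 = -38903 - 173/52 = -2023129/52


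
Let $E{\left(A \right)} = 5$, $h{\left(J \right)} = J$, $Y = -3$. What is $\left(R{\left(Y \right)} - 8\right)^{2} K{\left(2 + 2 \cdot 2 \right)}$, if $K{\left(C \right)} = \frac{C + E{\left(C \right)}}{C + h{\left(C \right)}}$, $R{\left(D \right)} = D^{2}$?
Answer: $\frac{11}{12} \approx 0.91667$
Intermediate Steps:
$K{\left(C \right)} = \frac{5 + C}{2 C}$ ($K{\left(C \right)} = \frac{C + 5}{C + C} = \frac{5 + C}{2 C}$)
$\left(R{\left(Y \right)} - 8\right)^{2} K{\left(2 + 2 \cdot 2 \right)} = \left(\left(-3\right)^{2} - 8\right)^{2} \frac{5 + \left(2 + 2 \cdot 2\right)}{2 \left(2 + 2 \cdot 2\right)} = \left(9 - 8\right)^{2} \frac{5 + \left(2 + 4\right)}{2 \left(2 + 4\right)} = 1^{2} \frac{5 + 6}{2 \cdot 6} = 1 \cdot \frac{1}{2} \cdot \frac{1}{6} \cdot 11 = 1 \cdot \frac{11}{12} = \frac{11}{12}$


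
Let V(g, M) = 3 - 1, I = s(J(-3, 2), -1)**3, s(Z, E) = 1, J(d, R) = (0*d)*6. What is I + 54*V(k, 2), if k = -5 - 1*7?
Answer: 109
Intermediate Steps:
J(d, R) = 0 (J(d, R) = 0*6 = 0)
k = -12 (k = -5 - 7 = -12)
I = 1 (I = 1**3 = 1)
V(g, M) = 2
I + 54*V(k, 2) = 1 + 54*2 = 1 + 108 = 109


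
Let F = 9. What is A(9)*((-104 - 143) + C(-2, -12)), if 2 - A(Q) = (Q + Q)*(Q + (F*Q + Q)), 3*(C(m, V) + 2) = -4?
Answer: 1336780/3 ≈ 4.4559e+5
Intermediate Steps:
C(m, V) = -10/3 (C(m, V) = -2 + (⅓)*(-4) = -2 - 4/3 = -10/3)
A(Q) = 2 - 22*Q² (A(Q) = 2 - (Q + Q)*(Q + (9*Q + Q)) = 2 - 2*Q*(Q + 10*Q) = 2 - 2*Q*11*Q = 2 - 22*Q²)
A(9)*((-104 - 143) + C(-2, -12)) = (2 - 22*9²)*((-104 - 143) - 10/3) = (2 - 22*81)*(-247 - 10/3) = (2 - 1782)*(-751/3) = -1780*(-751/3) = 1336780/3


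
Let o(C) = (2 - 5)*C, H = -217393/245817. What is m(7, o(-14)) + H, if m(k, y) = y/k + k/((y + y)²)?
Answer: 4268737/834288 ≈ 5.1166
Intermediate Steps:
H = -19763/22347 (H = -217393*1/245817 = -19763/22347 ≈ -0.88437)
o(C) = -3*C
m(k, y) = y/k + k/(4*y²) (m(k, y) = y/k + k/((2*y)²) = y/k + k/((4*y²)) = y/k + k*(1/(4*y²)) = y/k + k/(4*y²))
m(7, o(-14)) + H = (-3*(-14)/7 + (¼)*7/(-3*(-14))²) - 19763/22347 = (42*(⅐) + (¼)*7/42²) - 19763/22347 = (6 + (¼)*7*(1/1764)) - 19763/22347 = (6 + 1/1008) - 19763/22347 = 6049/1008 - 19763/22347 = 4268737/834288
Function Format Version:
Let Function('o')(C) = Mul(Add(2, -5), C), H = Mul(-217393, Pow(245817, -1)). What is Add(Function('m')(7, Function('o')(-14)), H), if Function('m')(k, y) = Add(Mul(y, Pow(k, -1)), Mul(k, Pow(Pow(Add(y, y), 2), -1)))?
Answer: Rational(4268737, 834288) ≈ 5.1166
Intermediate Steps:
H = Rational(-19763, 22347) (H = Mul(-217393, Rational(1, 245817)) = Rational(-19763, 22347) ≈ -0.88437)
Function('o')(C) = Mul(-3, C)
Function('m')(k, y) = Add(Mul(y, Pow(k, -1)), Mul(Rational(1, 4), k, Pow(y, -2))) (Function('m')(k, y) = Add(Mul(y, Pow(k, -1)), Mul(k, Pow(Pow(Mul(2, y), 2), -1))) = Add(Mul(y, Pow(k, -1)), Mul(k, Pow(Mul(4, Pow(y, 2)), -1))) = Add(Mul(y, Pow(k, -1)), Mul(k, Mul(Rational(1, 4), Pow(y, -2)))) = Add(Mul(y, Pow(k, -1)), Mul(Rational(1, 4), k, Pow(y, -2))))
Add(Function('m')(7, Function('o')(-14)), H) = Add(Add(Mul(Mul(-3, -14), Pow(7, -1)), Mul(Rational(1, 4), 7, Pow(Mul(-3, -14), -2))), Rational(-19763, 22347)) = Add(Add(Mul(42, Rational(1, 7)), Mul(Rational(1, 4), 7, Pow(42, -2))), Rational(-19763, 22347)) = Add(Add(6, Mul(Rational(1, 4), 7, Rational(1, 1764))), Rational(-19763, 22347)) = Add(Add(6, Rational(1, 1008)), Rational(-19763, 22347)) = Add(Rational(6049, 1008), Rational(-19763, 22347)) = Rational(4268737, 834288)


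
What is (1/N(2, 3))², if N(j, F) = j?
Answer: ¼ ≈ 0.25000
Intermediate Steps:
(1/N(2, 3))² = (1/2)² = (½)² = ¼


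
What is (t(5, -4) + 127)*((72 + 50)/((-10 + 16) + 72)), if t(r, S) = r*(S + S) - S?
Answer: 427/3 ≈ 142.33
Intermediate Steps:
t(r, S) = -S + 2*S*r (t(r, S) = r*(2*S) - S = 2*S*r - S = -S + 2*S*r)
(t(5, -4) + 127)*((72 + 50)/((-10 + 16) + 72)) = (-4*(-1 + 2*5) + 127)*((72 + 50)/((-10 + 16) + 72)) = (-4*(-1 + 10) + 127)*(122/(6 + 72)) = (-4*9 + 127)*(122/78) = (-36 + 127)*(122*(1/78)) = 91*(61/39) = 427/3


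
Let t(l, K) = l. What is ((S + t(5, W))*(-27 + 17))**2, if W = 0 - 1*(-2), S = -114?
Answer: 1188100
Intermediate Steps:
W = 2 (W = 0 + 2 = 2)
((S + t(5, W))*(-27 + 17))**2 = ((-114 + 5)*(-27 + 17))**2 = (-109*(-10))**2 = 1090**2 = 1188100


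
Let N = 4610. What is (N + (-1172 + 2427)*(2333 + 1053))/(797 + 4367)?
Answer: 1063510/1291 ≈ 823.79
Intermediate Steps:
(N + (-1172 + 2427)*(2333 + 1053))/(797 + 4367) = (4610 + (-1172 + 2427)*(2333 + 1053))/(797 + 4367) = (4610 + 1255*3386)/5164 = (4610 + 4249430)*(1/5164) = 4254040*(1/5164) = 1063510/1291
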